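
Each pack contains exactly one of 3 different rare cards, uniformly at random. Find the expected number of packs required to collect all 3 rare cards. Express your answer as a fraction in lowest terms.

After i distinct types are collected, each trial gives a new one with probability (3−i)/3, so the expected wait for the next new type is 3/(3−i).
E = 3/3 + 3/2 + 3/1 = 11/2.

11/2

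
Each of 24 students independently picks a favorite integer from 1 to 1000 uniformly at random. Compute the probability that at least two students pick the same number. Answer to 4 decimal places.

0.2428

It's easier to compute the probability that all 24 are distinct.
P(all distinct) = 1000/1000 · 999/1000 · ··· · 977/1000 ≈ 0.7572.
So the probability of at least one match is 1 − 0.7572 = 0.2428.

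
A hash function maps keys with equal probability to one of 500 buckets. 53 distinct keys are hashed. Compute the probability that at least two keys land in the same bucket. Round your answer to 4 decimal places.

It's easier to compute the probability that all 53 are distinct.
P(all distinct) = 500/500 · 499/500 · ··· · 448/500 ≈ 0.0574.
So the probability of at least one match is 1 − 0.0574 = 0.9426.

0.9426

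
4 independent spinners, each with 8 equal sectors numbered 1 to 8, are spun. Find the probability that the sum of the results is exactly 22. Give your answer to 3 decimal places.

There are 8^4 = 4096 equally likely outcomes.
The number of ordered 4-tuples from {1,…,8} summing to 22 is 246.
P(sum = 22) = 246/4096 = 123/2048 ≈ 0.060.

0.060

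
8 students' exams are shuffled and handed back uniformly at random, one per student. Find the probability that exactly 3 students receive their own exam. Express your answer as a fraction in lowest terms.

11/180

Choose which 3 of the 8 are fixed: C(8,3) = 56 ways.
The remaining 5 must have no fixed point: D(5) = 44.
P = 56·44/40320 = 11/180.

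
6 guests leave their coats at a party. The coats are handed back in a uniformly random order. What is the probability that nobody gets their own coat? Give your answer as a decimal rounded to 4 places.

This is the derangement probability: permutations of 6 with no fixed point.
D(6) = 6! · (1 − 1/1! + 1/2! − ··· + (−1)^6/6!) = 265.
P = 265/720 = 53/144 ≈ 0.3681.

0.3681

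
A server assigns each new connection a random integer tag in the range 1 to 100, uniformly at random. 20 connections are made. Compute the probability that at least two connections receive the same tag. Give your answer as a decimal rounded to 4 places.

It's easier to compute the probability that all 20 are distinct.
P(all distinct) = 100/100 · 99/100 · ··· · 81/100 ≈ 0.1304.
So the probability of at least one match is 1 − 0.1304 = 0.8696.

0.8696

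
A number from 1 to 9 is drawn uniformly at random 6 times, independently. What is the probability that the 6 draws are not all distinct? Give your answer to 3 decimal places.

P(all 6 different) = 9/9 · 8/9 · ··· · 4/9 ≈ 0.114.
P(at least two equal) = 1 − 0.114 = 0.886.

0.886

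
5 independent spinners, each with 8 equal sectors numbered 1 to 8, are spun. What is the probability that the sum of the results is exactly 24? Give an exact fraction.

There are 8^5 = 32768 equally likely outcomes.
The number of ordered 5-tuples from {1,…,8} summing to 24 is 2380.
P(sum = 24) = 2380/32768 = 595/8192.

595/8192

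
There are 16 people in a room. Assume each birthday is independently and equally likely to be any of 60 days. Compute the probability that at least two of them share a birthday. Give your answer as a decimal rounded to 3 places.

It's easier to compute the probability that all 16 are distinct.
P(all distinct) = 60/60 · 59/60 · ··· · 45/60 ≈ 0.111.
So the probability of at least one match is 1 − 0.111 = 0.889.

0.889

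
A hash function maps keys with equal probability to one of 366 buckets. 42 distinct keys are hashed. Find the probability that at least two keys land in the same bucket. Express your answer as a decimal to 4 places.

0.9134

It's easier to compute the probability that all 42 are distinct.
P(all distinct) = 366/366 · 365/366 · ··· · 325/366 ≈ 0.0866.
So the probability of at least one match is 1 − 0.0866 = 0.9134.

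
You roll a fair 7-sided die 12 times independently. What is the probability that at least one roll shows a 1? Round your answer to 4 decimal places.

P(no roll shows a 1) = (6/7)^12 ≈ 0.1573.
P(at least one) = 1 − 0.1573 = 0.8427.

0.8427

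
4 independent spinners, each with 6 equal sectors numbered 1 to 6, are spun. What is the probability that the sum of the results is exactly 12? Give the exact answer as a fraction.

There are 6^4 = 1296 equally likely outcomes.
The number of ordered 4-tuples from {1,…,6} summing to 12 is 125.
P(sum = 12) = 125/1296.

125/1296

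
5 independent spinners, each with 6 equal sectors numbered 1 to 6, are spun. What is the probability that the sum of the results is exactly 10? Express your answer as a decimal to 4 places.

0.0162

There are 6^5 = 7776 equally likely outcomes.
The number of ordered 5-tuples from {1,…,6} summing to 10 is 126.
P(sum = 10) = 126/7776 = 7/432 ≈ 0.0162.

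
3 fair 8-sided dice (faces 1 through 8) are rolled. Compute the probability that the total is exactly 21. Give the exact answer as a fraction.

There are 8^3 = 512 equally likely outcomes.
The number of ordered 3-tuples from {1,…,8} summing to 21 is 10.
P(sum = 21) = 10/512 = 5/256.

5/256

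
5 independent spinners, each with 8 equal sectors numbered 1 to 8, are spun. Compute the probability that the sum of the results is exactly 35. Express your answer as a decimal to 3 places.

0.004

There are 8^5 = 32768 equally likely outcomes.
The number of ordered 5-tuples from {1,…,8} summing to 35 is 126.
P(sum = 35) = 126/32768 = 63/16384 ≈ 0.004.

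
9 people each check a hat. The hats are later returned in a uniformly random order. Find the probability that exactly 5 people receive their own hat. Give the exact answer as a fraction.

Choose which 5 of the 9 are fixed: C(9,5) = 126 ways.
The remaining 4 must have no fixed point: D(4) = 9.
P = 126·9/362880 = 1/320.

1/320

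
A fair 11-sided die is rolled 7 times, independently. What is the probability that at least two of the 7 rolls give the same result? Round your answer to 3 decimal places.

P(all 7 different) = 11/11 · 10/11 · ··· · 5/11 ≈ 0.085.
P(at least two equal) = 1 − 0.085 = 0.915.

0.915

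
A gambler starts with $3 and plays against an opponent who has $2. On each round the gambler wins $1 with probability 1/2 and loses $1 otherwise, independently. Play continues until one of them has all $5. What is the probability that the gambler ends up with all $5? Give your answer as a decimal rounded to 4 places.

With a fair step, P(i) = ½P(i−1) + ½P(i+1) with P(0)=0, P(5)=1 has the linear solution P(i) = i/5.
P(3) = 3/5 ≈ 0.6000.

0.6000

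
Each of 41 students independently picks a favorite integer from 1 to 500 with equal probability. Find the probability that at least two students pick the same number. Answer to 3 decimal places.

It's easier to compute the probability that all 41 are distinct.
P(all distinct) = 500/500 · 499/500 · ··· · 460/500 ≈ 0.185.
So the probability of at least one match is 1 − 0.185 = 0.815.

0.815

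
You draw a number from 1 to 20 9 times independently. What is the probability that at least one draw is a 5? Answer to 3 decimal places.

P(no draw is a 5) = (19/20)^9 ≈ 0.630.
P(at least one) = 1 − 0.630 = 0.370.

0.370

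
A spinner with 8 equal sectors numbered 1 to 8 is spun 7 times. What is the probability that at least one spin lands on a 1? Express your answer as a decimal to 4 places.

P(no spin lands on a 1) = (7/8)^7 ≈ 0.3927.
P(at least one) = 1 − 0.3927 = 0.6073.

0.6073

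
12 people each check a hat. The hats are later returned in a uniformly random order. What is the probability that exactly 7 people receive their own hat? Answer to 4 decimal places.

0.0001

Choose which 7 of the 12 are fixed: C(12,7) = 792 ways.
The remaining 5 must have no fixed point: D(5) = 44.
P = 792·44/479001600 = 11/151200 ≈ 0.0001.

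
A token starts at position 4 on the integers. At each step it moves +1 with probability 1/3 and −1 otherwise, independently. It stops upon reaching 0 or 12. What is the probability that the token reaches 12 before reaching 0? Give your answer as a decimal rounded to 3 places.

0.004

Let r = q/p = (2/3)/(1/3) = 2. The recurrence P(i) = p·P(i+1) + q·P(i−1) with P(0)=0, P(12)=1 gives P(i) = (1 − r^i)/(1 − r^12).
P(4) = (1 − (2)^4) / (1 − (2)^12) = 1/273 ≈ 0.004.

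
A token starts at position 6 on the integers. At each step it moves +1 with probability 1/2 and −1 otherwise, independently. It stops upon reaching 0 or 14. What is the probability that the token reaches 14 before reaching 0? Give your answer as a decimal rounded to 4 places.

With a fair step, P(i) = ½P(i−1) + ½P(i+1) with P(0)=0, P(14)=1 has the linear solution P(i) = i/14.
P(6) = 6/14 = 3/7 ≈ 0.4286.

0.4286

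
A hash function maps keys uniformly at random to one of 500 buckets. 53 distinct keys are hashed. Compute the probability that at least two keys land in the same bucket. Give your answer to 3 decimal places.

It's easier to compute the probability that all 53 are distinct.
P(all distinct) = 500/500 · 499/500 · ··· · 448/500 ≈ 0.057.
So the probability of at least one match is 1 − 0.057 = 0.943.

0.943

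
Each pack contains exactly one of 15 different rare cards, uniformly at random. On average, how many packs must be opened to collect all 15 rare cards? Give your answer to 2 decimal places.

After i distinct types are collected, each trial gives a new one with probability (15−i)/15, so the expected wait for the next new type is 15/(15−i).
E = 15/15 + 15/14 + 15/13 + 15/12 + 15/11 + 15/10 + 15/9 + 15/8 + 15/7 + 15/6 + 15/5 + 15/4 + 15/3 + 15/2 + 15/1 = 1195757/24024 ≈ 49.77.

49.77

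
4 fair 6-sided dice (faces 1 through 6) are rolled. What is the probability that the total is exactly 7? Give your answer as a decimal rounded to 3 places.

There are 6^4 = 1296 equally likely outcomes.
The number of ordered 4-tuples from {1,…,6} summing to 7 is 20.
P(sum = 7) = 20/1296 = 5/324 ≈ 0.015.

0.015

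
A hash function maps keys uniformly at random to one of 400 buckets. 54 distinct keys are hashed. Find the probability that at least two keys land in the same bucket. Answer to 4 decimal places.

0.9764

It's easier to compute the probability that all 54 are distinct.
P(all distinct) = 400/400 · 399/400 · ··· · 347/400 ≈ 0.0236.
So the probability of at least one match is 1 − 0.0236 = 0.9764.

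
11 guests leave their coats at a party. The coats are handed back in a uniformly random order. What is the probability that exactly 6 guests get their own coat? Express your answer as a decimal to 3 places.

0.001

Choose which 6 of the 11 are fixed: C(11,6) = 462 ways.
The remaining 5 must have no fixed point: D(5) = 44.
P = 462·44/39916800 = 11/21600 ≈ 0.001.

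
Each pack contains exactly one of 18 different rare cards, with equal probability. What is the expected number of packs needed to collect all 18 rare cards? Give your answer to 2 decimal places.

After i distinct types are collected, each trial gives a new one with probability (18−i)/18, so the expected wait for the next new type is 18/(18−i).
E = 18/18 + 18/17 + 18/16 + 18/15 + 18/14 + 18/13 + 18/12 + 18/11 + 18/10 + 18/9 + 18/8 + 18/7 + 18/6 + 18/5 + 18/4 + 18/3 + 18/2 + 18/1 = 42822903/680680 ≈ 62.91.

62.91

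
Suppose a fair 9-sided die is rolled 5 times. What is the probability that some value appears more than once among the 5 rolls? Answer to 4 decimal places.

0.7439

P(all 5 different) = 9/9 · 8/9 · ··· · 5/9 ≈ 0.2561.
P(at least two equal) = 1 − 0.2561 = 0.7439.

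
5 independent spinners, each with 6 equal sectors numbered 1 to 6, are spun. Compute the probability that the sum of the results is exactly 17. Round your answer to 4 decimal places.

There are 6^5 = 7776 equally likely outcomes.
The number of ordered 5-tuples from {1,…,6} summing to 17 is 780.
P(sum = 17) = 780/7776 = 65/648 ≈ 0.1003.

0.1003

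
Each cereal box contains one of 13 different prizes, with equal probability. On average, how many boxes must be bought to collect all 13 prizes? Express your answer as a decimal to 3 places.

After i distinct types are collected, each trial gives a new one with probability (13−i)/13, so the expected wait for the next new type is 13/(13−i).
E = 13/13 + 13/12 + 13/11 + 13/10 + 13/9 + 13/8 + 13/7 + 13/6 + 13/5 + 13/4 + 13/3 + 13/2 + 13/1 = 1145993/27720 ≈ 41.342.

41.342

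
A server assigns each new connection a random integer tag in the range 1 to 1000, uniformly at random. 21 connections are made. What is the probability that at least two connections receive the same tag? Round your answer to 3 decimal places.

It's easier to compute the probability that all 21 are distinct.
P(all distinct) = 1000/1000 · 999/1000 · ··· · 980/1000 ≈ 0.809.
So the probability of at least one match is 1 − 0.809 = 0.191.

0.191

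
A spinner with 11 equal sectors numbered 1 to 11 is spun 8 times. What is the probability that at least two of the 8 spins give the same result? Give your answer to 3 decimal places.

0.969

P(all 8 different) = 11/11 · 10/11 · ··· · 4/11 ≈ 0.031.
P(at least two equal) = 1 − 0.031 = 0.969.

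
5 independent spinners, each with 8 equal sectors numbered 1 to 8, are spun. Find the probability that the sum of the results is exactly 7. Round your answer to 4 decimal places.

0.0005

There are 8^5 = 32768 equally likely outcomes.
The number of ordered 5-tuples from {1,…,8} summing to 7 is 15.
P(sum = 7) = 15/32768 ≈ 0.0005.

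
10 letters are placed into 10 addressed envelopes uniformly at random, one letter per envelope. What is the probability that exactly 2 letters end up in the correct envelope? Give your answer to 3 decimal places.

0.184

Choose which 2 of the 10 are fixed: C(10,2) = 45 ways.
The remaining 8 must have no fixed point: D(8) = 14833.
P = 45·14833/3628800 = 2119/11520 ≈ 0.184.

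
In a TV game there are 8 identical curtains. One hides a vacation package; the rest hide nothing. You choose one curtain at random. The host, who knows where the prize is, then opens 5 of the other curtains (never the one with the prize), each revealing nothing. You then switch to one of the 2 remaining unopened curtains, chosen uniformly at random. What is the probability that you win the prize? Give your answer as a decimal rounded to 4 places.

0.4375

Your original curtain holds the prize with probability 1/8, so the other 7 collectively hold it with probability 7/8.
The host can always find 5 empty curtains to open, so the reveals don't change that 7/8; it is now spread over the 2 remaining unopened curtains.
P(win by switching) = (7/8) · (1/2) = 7/16 ≈ 0.4375.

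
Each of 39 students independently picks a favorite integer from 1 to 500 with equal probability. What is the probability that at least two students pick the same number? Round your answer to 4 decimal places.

0.7816

It's easier to compute the probability that all 39 are distinct.
P(all distinct) = 500/500 · 499/500 · ··· · 462/500 ≈ 0.2184.
So the probability of at least one match is 1 − 0.2184 = 0.7816.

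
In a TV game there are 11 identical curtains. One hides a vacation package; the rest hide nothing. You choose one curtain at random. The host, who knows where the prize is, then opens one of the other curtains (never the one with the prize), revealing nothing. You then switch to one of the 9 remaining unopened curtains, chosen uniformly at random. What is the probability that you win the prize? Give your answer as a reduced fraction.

10/99

Your original curtain holds the prize with probability 1/11, so the other 10 collectively hold it with probability 10/11.
The host can always find an empty curtain to open, so this doesn't change that 10/11; it is now spread over the 9 remaining unopened curtains.
P(win by switching) = (10/11) · (1/9) = 10/99.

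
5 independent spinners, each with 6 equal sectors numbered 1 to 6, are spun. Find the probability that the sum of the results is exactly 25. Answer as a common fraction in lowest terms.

7/432

There are 6^5 = 7776 equally likely outcomes.
The number of ordered 5-tuples from {1,…,6} summing to 25 is 126.
P(sum = 25) = 126/7776 = 7/432.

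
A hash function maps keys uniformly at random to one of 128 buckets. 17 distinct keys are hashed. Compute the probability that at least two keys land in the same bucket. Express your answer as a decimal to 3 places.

It's easier to compute the probability that all 17 are distinct.
P(all distinct) = 128/128 · 127/128 · ··· · 112/128 ≈ 0.329.
So the probability of at least one match is 1 − 0.329 = 0.671.

0.671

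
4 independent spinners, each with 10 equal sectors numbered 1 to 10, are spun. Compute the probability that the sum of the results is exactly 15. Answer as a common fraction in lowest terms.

87/2500

There are 10^4 = 10000 equally likely outcomes.
The number of ordered 4-tuples from {1,…,10} summing to 15 is 348.
P(sum = 15) = 348/10000 = 87/2500.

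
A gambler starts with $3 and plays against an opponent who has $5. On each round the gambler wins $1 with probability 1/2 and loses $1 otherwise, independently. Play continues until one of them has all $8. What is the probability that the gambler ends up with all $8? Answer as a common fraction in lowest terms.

With a fair step, P(i) = ½P(i−1) + ½P(i+1) with P(0)=0, P(8)=1 has the linear solution P(i) = i/8.
P(3) = 3/8.

3/8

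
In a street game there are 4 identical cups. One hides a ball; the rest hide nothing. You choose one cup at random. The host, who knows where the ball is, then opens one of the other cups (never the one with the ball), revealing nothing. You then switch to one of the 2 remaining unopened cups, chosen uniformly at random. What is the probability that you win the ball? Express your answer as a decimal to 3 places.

Your original cup holds the ball with probability 1/4, so the other 3 collectively hold it with probability 3/4.
The host can always find an empty cup to open, so this doesn't change that 3/4; it is now spread over the 2 remaining unopened cups.
P(win by switching) = (3/4) · (1/2) = 3/8 ≈ 0.375.

0.375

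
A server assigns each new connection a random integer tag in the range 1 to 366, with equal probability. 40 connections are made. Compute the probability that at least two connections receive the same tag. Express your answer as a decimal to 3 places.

0.891

It's easier to compute the probability that all 40 are distinct.
P(all distinct) = 366/366 · 365/366 · ··· · 327/366 ≈ 0.109.
So the probability of at least one match is 1 − 0.109 = 0.891.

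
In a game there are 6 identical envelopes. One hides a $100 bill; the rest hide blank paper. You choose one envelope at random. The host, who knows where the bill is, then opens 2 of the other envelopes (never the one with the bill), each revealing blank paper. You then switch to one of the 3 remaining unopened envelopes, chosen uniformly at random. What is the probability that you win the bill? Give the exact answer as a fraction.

Your original envelope holds the bill with probability 1/6, so the other 5 collectively hold it with probability 5/6.
The host can always find 2 empty envelopes to open, so the reveals don't change that 5/6; it is now spread over the 3 remaining unopened envelopes.
P(win by switching) = (5/6) · (1/3) = 5/18.

5/18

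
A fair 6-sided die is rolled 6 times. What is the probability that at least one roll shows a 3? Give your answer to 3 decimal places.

0.665

P(no roll shows a 3) = (5/6)^6 ≈ 0.335.
P(at least one) = 1 − 0.335 = 0.665.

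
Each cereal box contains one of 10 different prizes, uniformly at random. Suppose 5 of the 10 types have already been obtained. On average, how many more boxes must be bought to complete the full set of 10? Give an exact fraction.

Starting from 5 distinct types, each trial gives a new one with probability (10−i)/10 when i types are held, so the wait for the next new type is 10/(10−i).
E = 10/5 + 10/4 + 10/3 + 10/2 + 10/1 = 137/6.

137/6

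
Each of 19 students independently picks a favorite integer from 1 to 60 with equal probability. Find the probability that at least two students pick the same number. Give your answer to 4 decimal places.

0.9592

It's easier to compute the probability that all 19 are distinct.
P(all distinct) = 60/60 · 59/60 · ··· · 42/60 ≈ 0.0408.
So the probability of at least one match is 1 − 0.0408 = 0.9592.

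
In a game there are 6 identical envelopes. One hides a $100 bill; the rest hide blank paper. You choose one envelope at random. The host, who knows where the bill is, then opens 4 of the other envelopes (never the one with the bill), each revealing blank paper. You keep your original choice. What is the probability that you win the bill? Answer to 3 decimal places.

The host can always open 4 empty envelopes regardless of your choice, so the reveals give no information about your original envelope.
P(win by staying) = 1/6 ≈ 0.167.

0.167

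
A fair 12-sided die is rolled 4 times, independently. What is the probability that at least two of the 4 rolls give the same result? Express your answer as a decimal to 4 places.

P(all 4 different) = 12/12 · 11/12 · ··· · 9/12 ≈ 0.5729.
P(at least two equal) = 1 − 0.5729 = 0.4271.

0.4271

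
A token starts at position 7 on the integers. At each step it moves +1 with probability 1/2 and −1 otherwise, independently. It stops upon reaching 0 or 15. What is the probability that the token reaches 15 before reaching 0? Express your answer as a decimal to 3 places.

With a fair step, P(i) = ½P(i−1) + ½P(i+1) with P(0)=0, P(15)=1 has the linear solution P(i) = i/15.
P(7) = 7/15 ≈ 0.467.

0.467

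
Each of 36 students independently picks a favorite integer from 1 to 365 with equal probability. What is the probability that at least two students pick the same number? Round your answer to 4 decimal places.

It's easier to compute the probability that all 36 are distinct.
P(all distinct) = 365/365 · 364/365 · ··· · 330/365 ≈ 0.1678.
So the probability of at least one match is 1 − 0.1678 = 0.8322.

0.8322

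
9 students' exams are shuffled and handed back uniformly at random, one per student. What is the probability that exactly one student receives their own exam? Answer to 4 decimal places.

Choose which one is fixed: C(9,1) = 9 ways.
The remaining 8 must have no fixed point: D(8) = 14833.
P = 9·14833/362880 = 2119/5760 ≈ 0.3679.

0.3679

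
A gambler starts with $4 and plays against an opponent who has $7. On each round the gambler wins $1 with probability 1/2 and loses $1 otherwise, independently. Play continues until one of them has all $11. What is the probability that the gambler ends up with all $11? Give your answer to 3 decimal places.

With a fair step, P(i) = ½P(i−1) + ½P(i+1) with P(0)=0, P(11)=1 has the linear solution P(i) = i/11.
P(4) = 4/11 ≈ 0.364.

0.364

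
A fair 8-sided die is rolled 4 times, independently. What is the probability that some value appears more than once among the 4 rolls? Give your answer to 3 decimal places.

0.590

P(all 4 different) = 8/8 · 7/8 · ··· · 5/8 ≈ 0.410.
P(at least two equal) = 1 − 0.410 = 0.590.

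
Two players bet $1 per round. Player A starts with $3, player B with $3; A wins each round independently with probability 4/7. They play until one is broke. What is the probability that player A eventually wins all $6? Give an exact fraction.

Let r = q/p = (3/7)/(4/7) = 3/4. The recurrence P(i) = p·P(i+1) + q·P(i−1) with P(0)=0, P(6)=1 gives P(i) = (1 − r^i)/(1 − r^6).
P(3) = (1 − (3/4)^3) / (1 − (3/4)^6) = 64/91.

64/91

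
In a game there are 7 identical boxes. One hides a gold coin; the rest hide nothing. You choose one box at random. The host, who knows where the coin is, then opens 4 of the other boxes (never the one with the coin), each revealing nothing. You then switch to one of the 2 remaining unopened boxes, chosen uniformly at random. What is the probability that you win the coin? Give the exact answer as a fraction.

3/7

Your original box holds the coin with probability 1/7, so the other 6 collectively hold it with probability 6/7.
The host can always find 4 empty boxes to open, so the reveals don't change that 6/7; it is now spread over the 2 remaining unopened boxes.
P(win by switching) = (6/7) · (1/2) = 3/7.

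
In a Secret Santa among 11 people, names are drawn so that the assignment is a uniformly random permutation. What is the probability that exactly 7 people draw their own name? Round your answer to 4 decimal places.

Choose which 7 of the 11 are fixed: C(11,7) = 330 ways.
The remaining 4 must have no fixed point: D(4) = 9.
P = 330·9/39916800 = 1/13440 ≈ 0.0001.

0.0001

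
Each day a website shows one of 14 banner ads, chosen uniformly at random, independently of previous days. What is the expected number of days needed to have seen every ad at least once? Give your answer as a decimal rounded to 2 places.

45.52

After i distinct types are collected, each trial gives a new one with probability (14−i)/14, so the expected wait for the next new type is 14/(14−i).
E = 14/14 + 14/13 + 14/12 + 14/11 + 14/10 + 14/9 + 14/8 + 14/7 + 14/6 + 14/5 + 14/4 + 14/3 + 14/2 + 14/1 = 1171733/25740 ≈ 45.52.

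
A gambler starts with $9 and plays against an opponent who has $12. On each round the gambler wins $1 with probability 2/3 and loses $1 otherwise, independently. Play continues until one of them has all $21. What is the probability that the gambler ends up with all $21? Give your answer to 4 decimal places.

Let r = q/p = (1/3)/(2/3) = 1/2. The recurrence P(i) = p·P(i+1) + q·P(i−1) with P(0)=0, P(21)=1 gives P(i) = (1 − r^i)/(1 − r^21).
P(9) = (1 − (1/2)^9) / (1 − (1/2)^21) = 299008/299593 ≈ 0.9980.

0.9980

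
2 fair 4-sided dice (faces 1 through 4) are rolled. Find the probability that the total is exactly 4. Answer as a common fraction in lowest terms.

3/16

There are 4^2 = 16 equally likely outcomes.
The number of ordered 2-tuples from {1,…,4} summing to 4 is 3.
P(sum = 4) = 3/16.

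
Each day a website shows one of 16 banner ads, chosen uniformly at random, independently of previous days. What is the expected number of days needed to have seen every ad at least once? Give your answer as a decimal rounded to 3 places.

54.092

After i distinct types are collected, each trial gives a new one with probability (16−i)/16, so the expected wait for the next new type is 16/(16−i).
E = 16/16 + 16/15 + 16/14 + 16/13 + 16/12 + 16/11 + 16/10 + 16/9 + 16/8 + 16/7 + 16/6 + 16/5 + 16/4 + 16/3 + 16/2 + 16/1 = 2436559/45045 ≈ 54.092.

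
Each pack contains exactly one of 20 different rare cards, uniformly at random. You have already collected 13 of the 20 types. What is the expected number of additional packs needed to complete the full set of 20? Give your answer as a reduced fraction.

Starting from 13 distinct types, each trial gives a new one with probability (20−i)/20 when i types are held, so the wait for the next new type is 20/(20−i).
E = 20/7 + 20/6 + 20/5 + 20/4 + 20/3 + 20/2 + 20/1 = 363/7.

363/7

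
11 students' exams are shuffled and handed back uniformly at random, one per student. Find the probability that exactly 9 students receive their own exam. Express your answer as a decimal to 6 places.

Choose which 9 of the 11 are fixed: C(11,9) = 55 ways.
The remaining 2 must have no fixed point: D(2) = 1.
P = 55·1/39916800 = 1/725760 ≈ 0.000001.

0.000001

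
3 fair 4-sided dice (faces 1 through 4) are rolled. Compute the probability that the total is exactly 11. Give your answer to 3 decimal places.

There are 4^3 = 64 equally likely outcomes.
The number of ordered 3-tuples from {1,…,4} summing to 11 is 3.
P(sum = 11) = 3/64 ≈ 0.047.

0.047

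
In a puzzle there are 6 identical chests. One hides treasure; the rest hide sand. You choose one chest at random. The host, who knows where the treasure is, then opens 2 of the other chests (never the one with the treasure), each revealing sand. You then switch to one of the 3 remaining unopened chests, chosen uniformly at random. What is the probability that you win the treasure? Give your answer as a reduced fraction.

5/18

Your original chest holds the treasure with probability 1/6, so the other 5 collectively hold it with probability 5/6.
The host can always find 2 empty chests to open, so the reveals don't change that 5/6; it is now spread over the 3 remaining unopened chests.
P(win by switching) = (5/6) · (1/3) = 5/18.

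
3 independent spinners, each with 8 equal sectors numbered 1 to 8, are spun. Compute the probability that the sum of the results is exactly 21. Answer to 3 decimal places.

0.020

There are 8^3 = 512 equally likely outcomes.
The number of ordered 3-tuples from {1,…,8} summing to 21 is 10.
P(sum = 21) = 10/512 = 5/256 ≈ 0.020.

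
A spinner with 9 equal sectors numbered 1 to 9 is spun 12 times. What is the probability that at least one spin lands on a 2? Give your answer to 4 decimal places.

0.7567

P(no spin lands on a 2) = (8/9)^12 ≈ 0.2433.
P(at least one) = 1 − 0.2433 = 0.7567.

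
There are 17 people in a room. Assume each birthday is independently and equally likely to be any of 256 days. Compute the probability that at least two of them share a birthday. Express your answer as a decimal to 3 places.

0.419

It's easier to compute the probability that all 17 are distinct.
P(all distinct) = 256/256 · 255/256 · ··· · 240/256 ≈ 0.581.
So the probability of at least one match is 1 − 0.581 = 0.419.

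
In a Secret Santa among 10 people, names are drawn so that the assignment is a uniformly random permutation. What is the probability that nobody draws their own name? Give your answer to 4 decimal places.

0.3679

This is the derangement probability: permutations of 10 with no fixed point.
D(10) = 10! · (1 − 1/1! + 1/2! − ··· + (−1)^10/10!) = 1334961.
P = 1334961/3628800 = 16481/44800 ≈ 0.3679.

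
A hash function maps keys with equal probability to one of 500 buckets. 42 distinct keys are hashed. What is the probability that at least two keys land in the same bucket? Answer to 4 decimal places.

0.8300

It's easier to compute the probability that all 42 are distinct.
P(all distinct) = 500/500 · 499/500 · ··· · 459/500 ≈ 0.1700.
So the probability of at least one match is 1 − 0.1700 = 0.8300.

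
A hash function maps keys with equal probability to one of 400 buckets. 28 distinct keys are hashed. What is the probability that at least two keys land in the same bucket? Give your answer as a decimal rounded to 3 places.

0.620

It's easier to compute the probability that all 28 are distinct.
P(all distinct) = 400/400 · 399/400 · ··· · 373/400 ≈ 0.380.
So the probability of at least one match is 1 − 0.380 = 0.620.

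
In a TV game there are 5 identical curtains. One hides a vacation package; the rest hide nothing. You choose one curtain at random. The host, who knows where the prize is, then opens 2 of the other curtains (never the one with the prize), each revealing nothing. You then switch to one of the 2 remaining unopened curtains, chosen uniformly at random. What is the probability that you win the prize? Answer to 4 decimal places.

Your original curtain holds the prize with probability 1/5, so the other 4 collectively hold it with probability 4/5.
The host can always find 2 empty curtains to open, so the reveals don't change that 4/5; it is now spread over the 2 remaining unopened curtains.
P(win by switching) = (4/5) · (1/2) = 2/5 ≈ 0.4000.

0.4000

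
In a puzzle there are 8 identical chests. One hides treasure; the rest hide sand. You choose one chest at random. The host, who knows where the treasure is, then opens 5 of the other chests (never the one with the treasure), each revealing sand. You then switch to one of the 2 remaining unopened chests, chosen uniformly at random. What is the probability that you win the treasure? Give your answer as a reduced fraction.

7/16

Your original chest holds the treasure with probability 1/8, so the other 7 collectively hold it with probability 7/8.
The host can always find 5 empty chests to open, so the reveals don't change that 7/8; it is now spread over the 2 remaining unopened chests.
P(win by switching) = (7/8) · (1/2) = 7/16.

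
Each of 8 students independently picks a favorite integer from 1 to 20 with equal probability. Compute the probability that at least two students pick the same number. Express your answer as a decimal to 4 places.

0.8016

It's easier to compute the probability that all 8 are distinct.
P(all distinct) = 20/20 · 19/20 · ··· · 13/20 ≈ 0.1984.
So the probability of at least one match is 1 − 0.1984 = 0.8016.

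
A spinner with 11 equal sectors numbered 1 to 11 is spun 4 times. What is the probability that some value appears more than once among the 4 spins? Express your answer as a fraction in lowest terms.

611/1331

P(all 4 different) = 11/11 · 10/11 · ··· · 8/11 = 720/1331.
P(at least two equal) = 1 − 720/1331 = 611/1331.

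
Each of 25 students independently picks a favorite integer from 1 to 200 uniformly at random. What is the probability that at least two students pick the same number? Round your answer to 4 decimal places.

It's easier to compute the probability that all 25 are distinct.
P(all distinct) = 200/200 · 199/200 · ··· · 176/200 ≈ 0.2090.
So the probability of at least one match is 1 − 0.2090 = 0.7910.

0.7910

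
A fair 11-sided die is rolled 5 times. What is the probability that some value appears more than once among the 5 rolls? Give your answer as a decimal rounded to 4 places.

P(all 5 different) = 11/11 · 10/11 · ··· · 7/11 ≈ 0.3442.
P(at least two equal) = 1 − 0.3442 = 0.6558.

0.6558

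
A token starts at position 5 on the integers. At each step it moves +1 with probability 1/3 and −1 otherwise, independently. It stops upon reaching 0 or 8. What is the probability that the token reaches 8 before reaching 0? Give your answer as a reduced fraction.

31/255

Let r = q/p = (2/3)/(1/3) = 2. The recurrence P(i) = p·P(i+1) + q·P(i−1) with P(0)=0, P(8)=1 gives P(i) = (1 − r^i)/(1 − r^8).
P(5) = (1 − (2)^5) / (1 − (2)^8) = 31/255.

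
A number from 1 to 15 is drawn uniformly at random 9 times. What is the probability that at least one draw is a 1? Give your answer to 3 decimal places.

0.463

P(no draw is a 1) = (14/15)^9 ≈ 0.537.
P(at least one) = 1 − 0.537 = 0.463.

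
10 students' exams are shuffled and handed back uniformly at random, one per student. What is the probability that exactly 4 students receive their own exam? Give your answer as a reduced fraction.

Choose which 4 of the 10 are fixed: C(10,4) = 210 ways.
The remaining 6 must have no fixed point: D(6) = 265.
P = 210·265/3628800 = 53/3456.

53/3456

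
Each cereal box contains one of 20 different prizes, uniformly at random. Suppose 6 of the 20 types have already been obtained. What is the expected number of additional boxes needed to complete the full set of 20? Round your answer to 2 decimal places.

Starting from 6 distinct types, each trial gives a new one with probability (20−i)/20 when i types are held, so the wait for the next new type is 20/(20−i).
E = 20/14 + 20/13 + 20/12 + 20/11 + 20/10 + 20/9 + 20/8 + 20/7 + 20/6 + 20/5 + 20/4 + 20/3 + 20/2 + 20/1 = 1171733/18018 ≈ 65.03.

65.03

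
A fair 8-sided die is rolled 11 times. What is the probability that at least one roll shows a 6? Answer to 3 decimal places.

P(no roll shows a 6) = (7/8)^11 ≈ 0.230.
P(at least one) = 1 − 0.230 = 0.770.

0.770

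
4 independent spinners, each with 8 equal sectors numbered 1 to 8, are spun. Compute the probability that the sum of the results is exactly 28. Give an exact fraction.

35/4096

There are 8^4 = 4096 equally likely outcomes.
The number of ordered 4-tuples from {1,…,8} summing to 28 is 35.
P(sum = 28) = 35/4096.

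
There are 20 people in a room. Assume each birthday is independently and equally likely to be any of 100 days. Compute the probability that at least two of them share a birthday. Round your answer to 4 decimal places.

0.8696

It's easier to compute the probability that all 20 are distinct.
P(all distinct) = 100/100 · 99/100 · ··· · 81/100 ≈ 0.1304.
So the probability of at least one match is 1 − 0.1304 = 0.8696.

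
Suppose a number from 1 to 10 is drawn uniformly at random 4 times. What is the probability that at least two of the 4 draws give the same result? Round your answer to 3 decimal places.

P(all 4 different) = 10/10 · 9/10 · ··· · 7/10 ≈ 0.504.
P(at least two equal) = 1 − 0.504 = 0.496.

0.496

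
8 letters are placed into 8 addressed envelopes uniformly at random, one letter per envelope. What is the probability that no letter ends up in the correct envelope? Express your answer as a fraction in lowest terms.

This is the derangement probability: permutations of 8 with no fixed point.
D(8) = 8! · (1 − 1/1! + 1/2! − ··· + (−1)^8/8!) = 14833.
P = 14833/40320 = 2119/5760.

2119/5760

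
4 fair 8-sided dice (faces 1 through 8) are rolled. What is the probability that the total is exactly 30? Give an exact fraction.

5/2048

There are 8^4 = 4096 equally likely outcomes.
The number of ordered 4-tuples from {1,…,8} summing to 30 is 10.
P(sum = 30) = 10/4096 = 5/2048.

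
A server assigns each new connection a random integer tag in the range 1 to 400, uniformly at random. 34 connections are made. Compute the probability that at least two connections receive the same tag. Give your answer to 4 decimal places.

0.7639

It's easier to compute the probability that all 34 are distinct.
P(all distinct) = 400/400 · 399/400 · ··· · 367/400 ≈ 0.2361.
So the probability of at least one match is 1 − 0.2361 = 0.7639.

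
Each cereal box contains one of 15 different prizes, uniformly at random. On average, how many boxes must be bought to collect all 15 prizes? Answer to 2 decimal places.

49.77

After i distinct types are collected, each trial gives a new one with probability (15−i)/15, so the expected wait for the next new type is 15/(15−i).
E = 15/15 + 15/14 + 15/13 + 15/12 + 15/11 + 15/10 + 15/9 + 15/8 + 15/7 + 15/6 + 15/5 + 15/4 + 15/3 + 15/2 + 15/1 = 1195757/24024 ≈ 49.77.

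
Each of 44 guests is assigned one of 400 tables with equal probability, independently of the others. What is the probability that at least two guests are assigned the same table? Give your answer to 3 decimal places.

It's easier to compute the probability that all 44 are distinct.
P(all distinct) = 400/400 · 399/400 · ··· · 357/400 ≈ 0.086.
So the probability of at least one match is 1 − 0.086 = 0.914.

0.914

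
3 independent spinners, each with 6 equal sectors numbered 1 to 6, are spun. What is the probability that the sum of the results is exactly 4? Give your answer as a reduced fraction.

There are 6^3 = 216 equally likely outcomes.
The number of ordered 3-tuples from {1,…,6} summing to 4 is 3.
P(sum = 4) = 3/216 = 1/72.

1/72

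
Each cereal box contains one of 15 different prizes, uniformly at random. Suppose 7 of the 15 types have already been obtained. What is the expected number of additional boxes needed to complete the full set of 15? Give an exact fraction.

Starting from 7 distinct types, each trial gives a new one with probability (15−i)/15 when i types are held, so the wait for the next new type is 15/(15−i).
E = 15/8 + 15/7 + 15/6 + 15/5 + 15/4 + 15/3 + 15/2 + 15/1 = 2283/56.

2283/56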